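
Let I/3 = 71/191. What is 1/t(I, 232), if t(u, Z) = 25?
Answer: 1/25 ≈ 0.040000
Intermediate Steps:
I = 213/191 (I = 3*(71/191) = 213/191 ≈ 1.1152)
1/t(I, 232) = 1/25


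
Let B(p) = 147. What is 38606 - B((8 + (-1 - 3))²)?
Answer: 38459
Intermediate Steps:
38606 - B((8 + (-1 - 3))²) = 38606 - 1*147 = 38606 - 147 = 38459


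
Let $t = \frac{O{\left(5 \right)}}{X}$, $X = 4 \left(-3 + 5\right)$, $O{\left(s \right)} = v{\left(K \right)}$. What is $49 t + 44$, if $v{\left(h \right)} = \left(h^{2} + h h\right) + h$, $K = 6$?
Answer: $\frac{2087}{4} \approx 521.75$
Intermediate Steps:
$v{\left(h \right)} = h + 2 h^{2}$ ($v{\left(h \right)} = \left(h^{2} + h^{2}\right) + h = 2 h^{2} + h = h + 2 h^{2}$)
$O{\left(s \right)} = 78$ ($O{\left(s \right)} = 6 \left(1 + 2 \cdot 6\right) = 6 \left(1 + 12\right) = 6 \cdot 13 = 78$)
$X = 8$ ($X = 4 \cdot 2 = 8$)
$t = \frac{39}{4}$ ($t = \frac{78}{8} = 78 \cdot \frac{1}{8} = \frac{39}{4} \approx 9.75$)
$49 t + 44 = 49 \cdot \frac{39}{4} + 44 = \frac{1911}{4} + 44 = \frac{2087}{4}$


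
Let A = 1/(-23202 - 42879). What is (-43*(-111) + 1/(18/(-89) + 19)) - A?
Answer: 527677800431/110553513 ≈ 4773.1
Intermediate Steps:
A = -1/66081 (A = 1/(-66081) = -1/66081 ≈ -1.5133e-5)
(-43*(-111) + 1/(18/(-89) + 19)) - A = (-43*(-111) + 1/(18/(-89) + 19)) - 1*(-1/66081) = (4773 + 1/(18*(-1/89) + 19)) + 1/66081 = (4773 + 1/(-18/89 + 19)) + 1/66081 = (4773 + 1/(1673/89)) + 1/66081 = (4773 + 89/1673) + 1/66081 = 7985318/1673 + 1/66081 = 527677800431/110553513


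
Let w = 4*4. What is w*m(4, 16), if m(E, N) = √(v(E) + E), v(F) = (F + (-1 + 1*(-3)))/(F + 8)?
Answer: 32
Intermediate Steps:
v(F) = (-4 + F)/(8 + F) (v(F) = (F + (-1 - 3))/(8 + F) = (F - 4)/(8 + F) = (-4 + F)/(8 + F))
m(E, N) = √(E + (-4 + E)/(8 + E)) (m(E, N) = √((-4 + E)/(8 + E) + E) = √(E + (-4 + E)/(8 + E)))
w = 16
w*m(4, 16) = 16*√((-4 + 4 + 4*(8 + 4))/(8 + 4)) = 16*√((-4 + 4 + 4*12)/12) = 16*√((-4 + 4 + 48)/12) = 16*√((1/12)*48) = 16*√4 = 16*2 = 32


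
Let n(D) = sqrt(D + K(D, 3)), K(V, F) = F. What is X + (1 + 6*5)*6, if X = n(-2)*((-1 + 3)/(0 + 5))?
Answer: 932/5 ≈ 186.40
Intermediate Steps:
n(D) = sqrt(3 + D) (n(D) = sqrt(D + 3) = sqrt(3 + D))
X = 2/5 (X = sqrt(3 - 2)*((-1 + 3)/(0 + 5)) = sqrt(1)*(2/5) = 1*(2*(1/5)) = 1*(2/5) = 2/5 ≈ 0.40000)
X + (1 + 6*5)*6 = 2/5 + (1 + 6*5)*6 = 2/5 + (1 + 30)*6 = 2/5 + 31*6 = 2/5 + 186 = 932/5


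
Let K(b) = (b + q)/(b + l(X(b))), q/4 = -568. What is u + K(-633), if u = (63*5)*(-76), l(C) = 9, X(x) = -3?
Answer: -14935655/624 ≈ -23935.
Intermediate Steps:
q = -2272 (q = 4*(-568) = -2272)
K(b) = (-2272 + b)/(9 + b) (K(b) = (b - 2272)/(b + 9) = (-2272 + b)/(9 + b))
u = -23940 (u = 315*(-76) = -23940)
u + K(-633) = -23940 + (-2272 - 633)/(9 - 633) = -23940 - 2905/(-624) = -23940 - 1/624*(-2905) = -23940 + 2905/624 = -14935655/624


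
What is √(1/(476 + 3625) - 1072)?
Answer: I*√18029107371/4101 ≈ 32.741*I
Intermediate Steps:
√(1/(476 + 3625) - 1072) = √(1/4101 - 1072) = √(-4396271/4101) = I*√18029107371/4101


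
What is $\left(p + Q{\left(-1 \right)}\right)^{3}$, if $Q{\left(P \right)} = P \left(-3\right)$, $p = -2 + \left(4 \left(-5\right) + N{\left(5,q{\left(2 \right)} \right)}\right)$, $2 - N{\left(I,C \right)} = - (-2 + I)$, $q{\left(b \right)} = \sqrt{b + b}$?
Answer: $-2744$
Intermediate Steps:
$q{\left(b \right)} = \sqrt{2} \sqrt{b}$ ($q{\left(b \right)} = \sqrt{2 b} = \sqrt{2} \sqrt{b}$)
$N{\left(I,C \right)} = I$ ($N{\left(I,C \right)} = 2 - - (-2 + I) = 2 - \left(2 - I\right) = 2 + \left(-2 + I\right) = I$)
$p = -17$ ($p = -2 + \left(4 \left(-5\right) + 5\right) = -2 + \left(-20 + 5\right) = -2 - 15 = -17$)
$Q{\left(P \right)} = - 3 P$
$\left(p + Q{\left(-1 \right)}\right)^{3} = \left(-17 - -3\right)^{3} = \left(-17 + 3\right)^{3} = \left(-14\right)^{3} = -2744$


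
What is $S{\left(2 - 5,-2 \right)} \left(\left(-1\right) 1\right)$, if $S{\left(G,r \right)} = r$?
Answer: $2$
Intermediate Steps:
$S{\left(2 - 5,-2 \right)} \left(\left(-1\right) 1\right) = - 2 \left(\left(-1\right) 1\right) = \left(-2\right) \left(-1\right) = 2$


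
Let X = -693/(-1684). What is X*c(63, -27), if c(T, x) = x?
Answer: -18711/1684 ≈ -11.111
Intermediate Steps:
X = 693/1684 (X = -693*(-1/1684) = 693/1684 ≈ 0.41152)
X*c(63, -27) = (693/1684)*(-27) = -18711/1684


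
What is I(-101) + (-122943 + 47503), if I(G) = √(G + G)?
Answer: -75440 + I*√202 ≈ -75440.0 + 14.213*I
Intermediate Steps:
I(G) = √2*√G (I(G) = √(2*G) = √2*√G)
I(-101) + (-122943 + 47503) = √2*√(-101) + (-122943 + 47503) = √2*(I*√101) - 75440 = I*√202 - 75440 = -75440 + I*√202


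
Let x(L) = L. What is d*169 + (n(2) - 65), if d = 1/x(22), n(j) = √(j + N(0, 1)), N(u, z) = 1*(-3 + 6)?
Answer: -1261/22 + √5 ≈ -55.082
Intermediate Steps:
N(u, z) = 3 (N(u, z) = 1*3 = 3)
n(j) = √(3 + j) (n(j) = √(j + 3) = √(3 + j))
d = 1/22 ≈ 0.045455
d*169 + (n(2) - 65) = (1/22)*169 + (√(3 + 2) - 65) = 169/22 + (√5 - 65) = 169/22 + (-65 + √5) = -1261/22 + √5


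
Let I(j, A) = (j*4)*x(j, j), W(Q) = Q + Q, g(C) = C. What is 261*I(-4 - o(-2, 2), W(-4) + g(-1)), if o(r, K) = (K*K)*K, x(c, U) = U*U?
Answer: -1804032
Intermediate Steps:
x(c, U) = U²
W(Q) = 2*Q
o(r, K) = K³ (o(r, K) = K²*K = K³)
I(j, A) = 4*j³ (I(j, A) = (j*4)*j² = (4*j)*j² = 4*j³)
261*I(-4 - o(-2, 2), W(-4) + g(-1)) = 261*(4*(-4 - 1*2³)³) = 261*(4*(-4 - 1*8)³) = 261*(4*(-4 - 8)³) = 261*(4*(-12)³) = 261*(4*(-1728)) = 261*(-6912) = -1804032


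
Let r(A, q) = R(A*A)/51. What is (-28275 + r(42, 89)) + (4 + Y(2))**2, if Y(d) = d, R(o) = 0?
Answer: -28239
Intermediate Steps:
r(A, q) = 0 (r(A, q) = 0/51 = 0*(1/51) = 0)
(-28275 + r(42, 89)) + (4 + Y(2))**2 = (-28275 + 0) + (4 + 2)**2 = -28275 + 6**2 = -28275 + 36 = -28239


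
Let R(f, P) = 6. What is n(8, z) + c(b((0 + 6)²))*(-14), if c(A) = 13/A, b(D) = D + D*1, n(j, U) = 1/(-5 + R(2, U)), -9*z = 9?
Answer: -55/36 ≈ -1.5278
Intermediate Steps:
z = -1 (z = -⅑*9 = -1)
n(j, U) = 1 (n(j, U) = 1/(-5 + 6) = 1/1 = 1)
b(D) = 2*D (b(D) = D + D = 2*D)
n(8, z) + c(b((0 + 6)²))*(-14) = 1 + (13/((2*(0 + 6)²)))*(-14) = 1 + (13/((2*6²)))*(-14) = 1 + (13/((2*36)))*(-14) = 1 + (13/72)*(-14) = 1 - 91/36 = -55/36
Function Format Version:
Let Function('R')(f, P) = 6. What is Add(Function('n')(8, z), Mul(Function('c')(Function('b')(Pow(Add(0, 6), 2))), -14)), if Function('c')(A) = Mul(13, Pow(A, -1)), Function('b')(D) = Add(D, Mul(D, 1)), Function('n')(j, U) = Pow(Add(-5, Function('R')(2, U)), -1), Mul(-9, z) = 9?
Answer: Rational(-55, 36) ≈ -1.5278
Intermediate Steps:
z = -1 (z = Mul(Rational(-1, 9), 9) = -1)
Function('n')(j, U) = 1 (Function('n')(j, U) = Pow(Add(-5, 6), -1) = Pow(1, -1) = 1)
Function('b')(D) = Mul(2, D) (Function('b')(D) = Add(D, D) = Mul(2, D))
Add(Function('n')(8, z), Mul(Function('c')(Function('b')(Pow(Add(0, 6), 2))), -14)) = Add(1, Mul(Mul(13, Pow(Mul(2, Pow(Add(0, 6), 2)), -1)), -14)) = Add(1, Mul(Mul(13, Pow(Mul(2, Pow(6, 2)), -1)), -14)) = Add(1, Mul(Mul(13, Pow(Mul(2, 36), -1)), -14)) = Add(1, Mul(Mul(13, Pow(72, -1)), -14)) = Add(1, Mul(Mul(13, Rational(1, 72)), -14)) = Add(1, Mul(Rational(13, 72), -14)) = Add(1, Rational(-91, 36)) = Rational(-55, 36)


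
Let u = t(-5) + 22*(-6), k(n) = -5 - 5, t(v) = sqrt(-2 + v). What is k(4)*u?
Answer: 1320 - 10*I*sqrt(7) ≈ 1320.0 - 26.458*I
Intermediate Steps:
k(n) = -10
u = -132 + I*sqrt(7) (u = sqrt(-2 - 5) + 22*(-6) = sqrt(-7) - 132 = I*sqrt(7) - 132 = -132 + I*sqrt(7) ≈ -132.0 + 2.6458*I)
k(4)*u = -10*(-132 + I*sqrt(7)) = 1320 - 10*I*sqrt(7)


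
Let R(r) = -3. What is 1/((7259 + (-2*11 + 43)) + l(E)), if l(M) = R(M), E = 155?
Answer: 1/7277 ≈ 0.00013742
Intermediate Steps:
l(M) = -3
1/((7259 + (-2*11 + 43)) + l(E)) = 1/((7259 + (-2*11 + 43)) - 3) = 1/((7259 + (-22 + 43)) - 3) = 1/((7259 + 21) - 3) = 1/(7280 - 3) = 1/7277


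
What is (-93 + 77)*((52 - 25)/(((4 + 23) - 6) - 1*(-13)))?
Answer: -216/17 ≈ -12.706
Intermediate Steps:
(-93 + 77)*((52 - 25)/(((4 + 23) - 6) - 1*(-13))) = -432/((27 - 6) + 13) = -432/(21 + 13) = -432/34 = -16*27/34 = -216/17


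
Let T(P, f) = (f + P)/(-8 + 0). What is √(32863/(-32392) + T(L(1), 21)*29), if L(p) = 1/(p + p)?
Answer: I*√20709942621/16196 ≈ 8.8855*I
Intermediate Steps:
L(p) = 1/(2*p)
T(P, f) = -P/8 - f/8 (T(P, f) = (P + f)/(-8) = (P + f)*(-⅛) = -P/8 - f/8)
√(32863/(-32392) + T(L(1), 21)*29) = √(32863/(-32392) + (-1/(16*1) - ⅛*21)*29) = √(32863*(-1/32392) + (-1/16 - 21/8)*29) = √(-32863/32392 + (-⅛*½ - 21/8)*29) = √(-32863/32392 + (-1/16 - 21/8)*29) = √(-32863/32392 - 43/16*29) = √(-32863/32392 - 1247/16) = √(-5114829/64784) = I*√20709942621/16196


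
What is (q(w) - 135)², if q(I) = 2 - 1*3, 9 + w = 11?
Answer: 18496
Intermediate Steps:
w = 2 (w = -9 + 11 = 2)
q(I) = -1 (q(I) = 2 - 3 = -1)
(q(w) - 135)² = (-1 - 135)² = (-136)² = 18496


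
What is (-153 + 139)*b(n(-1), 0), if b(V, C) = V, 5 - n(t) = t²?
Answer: -56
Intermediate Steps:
n(t) = 5 - t²
(-153 + 139)*b(n(-1), 0) = (-153 + 139)*(5 - 1*(-1)²) = -14*(5 - 1*1) = -14*(5 - 1) = -14*4 = -56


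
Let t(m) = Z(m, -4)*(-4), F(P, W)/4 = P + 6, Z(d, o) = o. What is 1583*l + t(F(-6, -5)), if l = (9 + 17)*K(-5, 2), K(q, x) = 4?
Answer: 164648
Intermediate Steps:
F(P, W) = 24 + 4*P (F(P, W) = 4*(P + 6) = 4*(6 + P) = 24 + 4*P)
t(m) = 16 (t(m) = -4*(-4) = 16)
l = 104 (l = (9 + 17)*4 = 26*4 = 104)
1583*l + t(F(-6, -5)) = 1583*104 + 16 = 164632 + 16 = 164648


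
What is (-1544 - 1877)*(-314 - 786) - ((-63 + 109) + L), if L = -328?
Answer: 3763382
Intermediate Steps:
(-1544 - 1877)*(-314 - 786) - ((-63 + 109) + L) = (-1544 - 1877)*(-314 - 786) - ((-63 + 109) - 328) = -3421*(-1100) - (46 - 328) = 3763100 - 1*(-282) = 3763100 + 282 = 3763382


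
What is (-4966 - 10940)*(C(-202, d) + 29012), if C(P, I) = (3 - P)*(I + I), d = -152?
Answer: 529797048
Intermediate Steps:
C(P, I) = 2*I*(3 - P) (C(P, I) = (3 - P)*(2*I) = 2*I*(3 - P))
(-4966 - 10940)*(C(-202, d) + 29012) = (-4966 - 10940)*(2*(-152)*(3 - 1*(-202)) + 29012) = -15906*(2*(-152)*(3 + 202) + 29012) = -15906*(2*(-152)*205 + 29012) = -15906*(-62320 + 29012) = -15906*(-33308) = 529797048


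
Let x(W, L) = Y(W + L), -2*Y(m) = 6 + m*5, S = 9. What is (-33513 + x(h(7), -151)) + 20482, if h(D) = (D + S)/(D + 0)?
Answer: -177271/14 ≈ -12662.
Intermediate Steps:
Y(m) = -3 - 5*m/2 (Y(m) = -(6 + m*5)/2 = -(6 + 5*m)/2 = -3 - 5*m/2)
h(D) = (9 + D)/D (h(D) = (D + 9)/(D + 0) = (9 + D)/D)
x(W, L) = -3 - 5*L/2 - 5*W/2 (x(W, L) = -3 - 5*(W + L)/2 = -3 - 5*(L + W)/2 = -3 + (-5*L/2 - 5*W/2) = -3 - 5*L/2 - 5*W/2)
(-33513 + x(h(7), -151)) + 20482 = (-33513 + (-3 - 5/2*(-151) - 5*(9 + 7)/(2*7))) + 20482 = (-33513 + (-3 + 755/2 - 5*16/14)) + 20482 = (-33513 + (-3 + 755/2 - 5/2*16/7)) + 20482 = (-33513 + (-3 + 755/2 - 40/7)) + 20482 = (-33513 + 5163/14) + 20482 = -464019/14 + 20482 = -177271/14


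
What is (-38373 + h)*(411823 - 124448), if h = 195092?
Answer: 45037122625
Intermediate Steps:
(-38373 + h)*(411823 - 124448) = (-38373 + 195092)*(411823 - 124448) = 156719*287375 = 45037122625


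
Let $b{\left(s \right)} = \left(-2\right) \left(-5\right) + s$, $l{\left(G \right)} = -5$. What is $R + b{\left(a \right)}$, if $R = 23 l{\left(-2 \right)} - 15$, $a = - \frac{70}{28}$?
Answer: $- \frac{245}{2} \approx -122.5$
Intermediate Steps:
$a = - \frac{5}{2}$ ($a = \left(-70\right) \frac{1}{28} = - \frac{5}{2} \approx -2.5$)
$b{\left(s \right)} = 10 + s$
$R = -130$ ($R = 23 \left(-5\right) - 15 = -115 - 15 = -130$)
$R + b{\left(a \right)} = -130 + \left(10 - \frac{5}{2}\right) = -130 + \frac{15}{2} = - \frac{245}{2}$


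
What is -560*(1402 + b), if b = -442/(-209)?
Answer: -164337600/209 ≈ -7.8630e+5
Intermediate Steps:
b = 442/209 (b = -442*(-1/209) = 442/209 ≈ 2.1148)
-560*(1402 + b) = -560*(1402 + 442/209) = -560*293460/209 = -164337600/209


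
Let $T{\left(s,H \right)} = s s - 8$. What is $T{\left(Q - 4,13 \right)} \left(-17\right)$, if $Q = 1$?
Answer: $-17$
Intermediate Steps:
$T{\left(s,H \right)} = -8 + s^{2}$ ($T{\left(s,H \right)} = s^{2} - 8 = -8 + s^{2}$)
$T{\left(Q - 4,13 \right)} \left(-17\right) = \left(-8 + \left(1 - 4\right)^{2}\right) \left(-17\right) = \left(-8 + \left(-3\right)^{2}\right) \left(-17\right) = \left(-8 + 9\right) \left(-17\right) = 1 \left(-17\right) = -17$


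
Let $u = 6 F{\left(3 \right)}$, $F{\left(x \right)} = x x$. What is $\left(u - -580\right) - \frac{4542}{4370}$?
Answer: $\frac{1383019}{2185} \approx 632.96$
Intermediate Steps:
$F{\left(x \right)} = x^{2}$
$u = 54$ ($u = 6 \cdot 3^{2} = 6 \cdot 9 = 54$)
$\left(u - -580\right) - \frac{4542}{4370} = \left(54 - -580\right) - \frac{4542}{4370} = \left(54 + 580\right) - 4542 \cdot \frac{1}{4370} = 634 - \frac{2271}{2185} = \frac{1383019}{2185}$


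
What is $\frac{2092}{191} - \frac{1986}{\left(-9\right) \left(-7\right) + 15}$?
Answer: $- \frac{36025}{2483} \approx -14.509$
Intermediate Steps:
$\frac{2092}{191} - \frac{1986}{\left(-9\right) \left(-7\right) + 15} = 2092 \cdot \frac{1}{191} - \frac{1986}{63 + 15} = \frac{2092}{191} - \frac{1986}{78} = \frac{2092}{191} - \frac{331}{13} = - \frac{36025}{2483}$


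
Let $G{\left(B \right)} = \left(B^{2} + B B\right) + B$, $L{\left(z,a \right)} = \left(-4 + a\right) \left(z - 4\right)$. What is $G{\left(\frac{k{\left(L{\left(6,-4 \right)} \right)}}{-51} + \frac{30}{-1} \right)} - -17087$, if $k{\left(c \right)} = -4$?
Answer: $\frac{49022813}{2601} \approx 18848.0$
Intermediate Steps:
$L{\left(z,a \right)} = \left(-4 + a\right) \left(-4 + z\right)$
$G{\left(B \right)} = B + 2 B^{2}$ ($G{\left(B \right)} = \left(B^{2} + B^{2}\right) + B = 2 B^{2} + B = B + 2 B^{2}$)
$G{\left(\frac{k{\left(L{\left(6,-4 \right)} \right)}}{-51} + \frac{30}{-1} \right)} - -17087 = \left(- \frac{4}{-51} + \frac{30}{-1}\right) \left(1 + 2 \left(- \frac{4}{-51} + \frac{30}{-1}\right)\right) - -17087 = \left(\left(-4\right) \left(- \frac{1}{51}\right) + 30 \left(-1\right)\right) \left(1 + 2 \left(\left(-4\right) \left(- \frac{1}{51}\right) + 30 \left(-1\right)\right)\right) + 17087 = \left(\frac{4}{51} - 30\right) \left(1 + 2 \left(\frac{4}{51} - 30\right)\right) + 17087 = - \frac{1526 \left(1 + 2 \left(- \frac{1526}{51}\right)\right)}{51} + 17087 = - \frac{1526 \left(1 - \frac{3052}{51}\right)}{51} + 17087 = \left(- \frac{1526}{51}\right) \left(- \frac{3001}{51}\right) + 17087 = \frac{4579526}{2601} + 17087 = \frac{49022813}{2601}$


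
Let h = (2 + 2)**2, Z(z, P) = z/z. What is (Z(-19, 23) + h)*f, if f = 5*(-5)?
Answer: -425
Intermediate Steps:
Z(z, P) = 1
h = 16 (h = 4**2 = 16)
f = -25
(Z(-19, 23) + h)*f = (1 + 16)*(-25) = 17*(-25) = -425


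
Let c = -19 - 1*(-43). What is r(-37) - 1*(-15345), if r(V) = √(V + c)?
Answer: 15345 + I*√13 ≈ 15345.0 + 3.6056*I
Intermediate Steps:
c = 24 (c = -19 + 43 = 24)
r(V) = √(24 + V) (r(V) = √(V + 24) = √(24 + V))
r(-37) - 1*(-15345) = √(24 - 37) - 1*(-15345) = √(-13) + 15345 = I*√13 + 15345 = 15345 + I*√13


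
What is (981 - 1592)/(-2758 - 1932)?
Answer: 611/4690 ≈ 0.13028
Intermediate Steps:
(981 - 1592)/(-2758 - 1932) = -611/(-4690) = -611*(-1/4690) = 611/4690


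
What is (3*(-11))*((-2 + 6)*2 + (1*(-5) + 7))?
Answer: -330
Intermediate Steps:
(3*(-11))*((-2 + 6)*2 + (1*(-5) + 7)) = -33*(4*2 + (-5 + 7)) = -33*(8 + 2) = -33*10 = -330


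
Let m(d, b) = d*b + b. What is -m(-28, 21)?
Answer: 567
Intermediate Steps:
m(d, b) = b + b*d (m(d, b) = b*d + b = b + b*d)
-m(-28, 21) = -21*(1 - 28) = -21*(-27) = -1*(-567) = 567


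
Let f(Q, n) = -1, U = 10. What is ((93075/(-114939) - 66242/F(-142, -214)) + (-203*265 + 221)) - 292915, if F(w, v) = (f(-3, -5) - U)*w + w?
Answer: -9426564463093/27202230 ≈ -3.4654e+5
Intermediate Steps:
F(w, v) = -10*w (F(w, v) = (-1 - 1*10)*w + w = (-1 - 10)*w + w = -11*w + w = -10*w)
((93075/(-114939) - 66242/F(-142, -214)) + (-203*265 + 221)) - 292915 = ((93075/(-114939) - 66242/((-10*(-142)))) + (-203*265 + 221)) - 292915 = ((93075*(-1/114939) - 66242/1420) + (-53795 + 221)) - 292915 = ((-31025/38313 - 66242*1/1420) - 53574) - 292915 = ((-31025/38313 - 33121/710) - 53574) - 292915 = (-1290992623/27202230 - 53574) - 292915 = -1458623262643/27202230 - 292915 = -9426564463093/27202230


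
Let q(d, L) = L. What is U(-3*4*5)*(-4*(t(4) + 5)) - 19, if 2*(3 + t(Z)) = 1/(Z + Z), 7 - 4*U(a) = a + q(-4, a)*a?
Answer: 116285/16 ≈ 7267.8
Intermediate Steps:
U(a) = 7/4 - a/4 - a²/4 (U(a) = 7/4 - (a + a*a)/4 = 7/4 - (a + a²)/4 = 7/4 + (-a/4 - a²/4) = 7/4 - a/4 - a²/4)
t(Z) = -3 + 1/(4*Z) (t(Z) = -3 + 1/(2*(Z + Z)) = -3 + 1/(2*((2*Z))) = -3 + (1/(2*Z))/2 = -3 + 1/(4*Z))
U(-3*4*5)*(-4*(t(4) + 5)) - 19 = (7/4 - (-3*4)*5/4 - (-3*4*5)²/4)*(-4*((-3 + (¼)/4) + 5)) - 19 = (7/4 - (-3)*5 - (-12*5)²/4)*(-4*((-3 + (¼)*(¼)) + 5)) - 19 = (7/4 - ¼*(-60) - ¼*(-60)²)*(-4*((-3 + 1/16) + 5)) - 19 = (7/4 + 15 - ¼*3600)*(-4*(-47/16 + 5)) - 19 = (7/4 + 15 - 900)*(-4*33/16) - 19 = -3533/4*(-33/4) - 19 = 116589/16 - 19 = 116285/16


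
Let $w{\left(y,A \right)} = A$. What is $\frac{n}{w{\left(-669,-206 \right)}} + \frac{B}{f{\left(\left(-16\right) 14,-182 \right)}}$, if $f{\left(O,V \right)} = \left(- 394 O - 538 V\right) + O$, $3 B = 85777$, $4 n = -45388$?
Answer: $\frac{3173762965}{57457932} \approx 55.236$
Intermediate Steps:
$n = -11347$ ($n = \frac{1}{4} \left(-45388\right) = -11347$)
$B = \frac{85777}{3}$ ($B = \frac{1}{3} \cdot 85777 = \frac{85777}{3} \approx 28592.0$)
$f{\left(O,V \right)} = - 538 V - 393 O$ ($f{\left(O,V \right)} = \left(- 538 V - 394 O\right) + O = - 538 V - 393 O$)
$\frac{n}{w{\left(-669,-206 \right)}} + \frac{B}{f{\left(\left(-16\right) 14,-182 \right)}} = - \frac{11347}{-206} + \frac{85777}{3 \left(\left(-538\right) \left(-182\right) - 393 \left(\left(-16\right) 14\right)\right)} = \left(-11347\right) \left(- \frac{1}{206}\right) + \frac{85777}{3 \left(97916 - -88032\right)} = \frac{11347}{206} + \frac{85777}{3 \left(97916 + 88032\right)} = \frac{11347}{206} + \frac{85777}{3 \cdot 185948} = \frac{11347}{206} + \frac{85777}{3} \cdot \frac{1}{185948} = \frac{11347}{206} + \frac{85777}{557844} = \frac{3173762965}{57457932}$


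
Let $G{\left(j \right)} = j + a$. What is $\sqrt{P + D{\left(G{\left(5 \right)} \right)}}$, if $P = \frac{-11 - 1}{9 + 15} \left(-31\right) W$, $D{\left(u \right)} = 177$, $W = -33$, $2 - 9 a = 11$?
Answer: $\frac{i \sqrt{1338}}{2} \approx 18.289 i$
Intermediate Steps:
$a = -1$ ($a = \frac{2}{9} - \frac{11}{9} = -1$)
$G{\left(j \right)} = -1 + j$ ($G{\left(j \right)} = j - 1 = -1 + j$)
$P = - \frac{1023}{2}$ ($P = \frac{-11 - 1}{9 + 15} \left(-31\right) \left(-33\right) = - \frac{12}{24} \left(-31\right) \left(-33\right) = \left(-12\right) \frac{1}{24} \left(-31\right) \left(-33\right) = \left(- \frac{1}{2}\right) \left(-31\right) \left(-33\right) = \frac{31}{2} \left(-33\right) = - \frac{1023}{2} \approx -511.5$)
$\sqrt{P + D{\left(G{\left(5 \right)} \right)}} = \sqrt{- \frac{1023}{2} + 177} = \sqrt{- \frac{669}{2}} = \frac{i \sqrt{1338}}{2}$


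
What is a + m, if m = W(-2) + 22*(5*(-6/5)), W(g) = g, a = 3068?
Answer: 2934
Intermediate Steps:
m = -134 (m = -2 + 22*(5*(-6/5)) = -2 + 22*(-6) = -2 - 132 = -134)
a + m = 3068 - 134 = 2934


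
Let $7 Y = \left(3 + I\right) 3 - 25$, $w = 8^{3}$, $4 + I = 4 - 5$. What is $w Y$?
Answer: $- \frac{15872}{7} \approx -2267.4$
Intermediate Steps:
$I = -5$ ($I = -4 + \left(4 - 5\right) = -4 - 1 = -5$)
$w = 512$
$Y = - \frac{31}{7}$ ($Y = \frac{\left(3 - 5\right) 3 - 25}{7} = \frac{\left(-2\right) 3 - 25}{7} = \frac{-6 - 25}{7} = \frac{1}{7} \left(-31\right) = - \frac{31}{7} \approx -4.4286$)
$w Y = 512 \left(- \frac{31}{7}\right) = - \frac{15872}{7}$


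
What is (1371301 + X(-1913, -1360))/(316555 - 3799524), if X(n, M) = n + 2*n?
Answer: -1365562/3482969 ≈ -0.39207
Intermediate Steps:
X(n, M) = 3*n
(1371301 + X(-1913, -1360))/(316555 - 3799524) = (1371301 + 3*(-1913))/(316555 - 3799524) = (1371301 - 5739)/(-3482969) = 1365562*(-1/3482969) = -1365562/3482969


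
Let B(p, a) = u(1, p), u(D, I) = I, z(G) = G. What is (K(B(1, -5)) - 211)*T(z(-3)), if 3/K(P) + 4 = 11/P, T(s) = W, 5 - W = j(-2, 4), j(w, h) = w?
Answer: -1474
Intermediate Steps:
W = 7 (W = 5 - 1*(-2) = 5 + 2 = 7)
T(s) = 7
B(p, a) = p
K(P) = 3/(-4 + 11/P)
(K(B(1, -5)) - 211)*T(z(-3)) = (-3*1/(-11 + 4*1) - 211)*7 = (-3*1/(-11 + 4) - 211)*7 = (-3*1/(-7) - 211)*7 = (-3*1*(-1/7) - 211)*7 = (3/7 - 211)*7 = -1474/7*7 = -1474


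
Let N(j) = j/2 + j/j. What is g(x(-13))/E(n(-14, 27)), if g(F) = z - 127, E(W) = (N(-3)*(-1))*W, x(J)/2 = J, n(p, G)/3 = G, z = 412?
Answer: 190/27 ≈ 7.0370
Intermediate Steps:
n(p, G) = 3*G
x(J) = 2*J
N(j) = 1 + j/2 (N(j) = j*(1/2) + 1 = j/2 + 1 = 1 + j/2)
E(W) = W/2 (E(W) = ((1 + (1/2)*(-3))*(-1))*W = ((1 - 3/2)*(-1))*W = (-1/2*(-1))*W = W/2)
g(F) = 285 (g(F) = 412 - 127 = 285)
g(x(-13))/E(n(-14, 27)) = 285/(((3*27)/2)) = 285/(((1/2)*81)) = 285/(81/2) = 285*(2/81) = 190/27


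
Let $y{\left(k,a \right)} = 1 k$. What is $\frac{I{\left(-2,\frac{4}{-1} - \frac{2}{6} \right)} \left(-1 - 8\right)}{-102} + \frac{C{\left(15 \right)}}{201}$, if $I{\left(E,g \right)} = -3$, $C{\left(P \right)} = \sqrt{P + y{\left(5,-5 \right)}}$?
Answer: $- \frac{9}{34} + \frac{2 \sqrt{5}}{201} \approx -0.24246$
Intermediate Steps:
$y{\left(k,a \right)} = k$
$C{\left(P \right)} = \sqrt{5 + P}$ ($C{\left(P \right)} = \sqrt{P + 5} = \sqrt{5 + P}$)
$\frac{I{\left(-2,\frac{4}{-1} - \frac{2}{6} \right)} \left(-1 - 8\right)}{-102} + \frac{C{\left(15 \right)}}{201} = \frac{\left(-3\right) \left(-1 - 8\right)}{-102} + \frac{\sqrt{5 + 15}}{201} = \left(-3\right) \left(-9\right) \left(- \frac{1}{102}\right) + \sqrt{20} \cdot \frac{1}{201} = 27 \left(- \frac{1}{102}\right) + 2 \sqrt{5} \cdot \frac{1}{201} = - \frac{9}{34} + \frac{2 \sqrt{5}}{201}$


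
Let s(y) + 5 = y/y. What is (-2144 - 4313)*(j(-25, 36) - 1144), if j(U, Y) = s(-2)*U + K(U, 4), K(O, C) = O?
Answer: 6902533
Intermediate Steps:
s(y) = -4 (s(y) = -5 + y/y = -5 + 1 = -4)
j(U, Y) = -3*U (j(U, Y) = -4*U + U = -3*U)
(-2144 - 4313)*(j(-25, 36) - 1144) = (-2144 - 4313)*(-3*(-25) - 1144) = -6457*(75 - 1144) = -6457*(-1069) = 6902533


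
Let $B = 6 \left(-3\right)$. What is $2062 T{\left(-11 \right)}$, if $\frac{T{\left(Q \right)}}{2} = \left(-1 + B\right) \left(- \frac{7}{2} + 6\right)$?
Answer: $-195890$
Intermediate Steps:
$B = -18$
$T{\left(Q \right)} = -95$ ($T{\left(Q \right)} = 2 \left(-1 - 18\right) \left(- \frac{7}{2} + 6\right) = 2 \left(- 19 \left(\left(-7\right) \frac{1}{2} + 6\right)\right) = 2 \left(- 19 \left(- \frac{7}{2} + 6\right)\right) = 2 \left(\left(-19\right) \frac{5}{2}\right) = 2 \left(- \frac{95}{2}\right) = -95$)
$2062 T{\left(-11 \right)} = 2062 \left(-95\right) = -195890$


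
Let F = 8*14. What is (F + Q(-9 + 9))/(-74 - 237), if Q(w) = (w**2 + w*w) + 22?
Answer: -134/311 ≈ -0.43087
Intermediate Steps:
Q(w) = 22 + 2*w**2 (Q(w) = (w**2 + w**2) + 22 = 2*w**2 + 22 = 22 + 2*w**2)
F = 112
(F + Q(-9 + 9))/(-74 - 237) = (112 + (22 + 2*(-9 + 9)**2))/(-74 - 237) = (112 + (22 + 2*0**2))/(-311) = (112 + (22 + 2*0))*(-1/311) = (112 + (22 + 0))*(-1/311) = (112 + 22)*(-1/311) = 134*(-1/311) = -134/311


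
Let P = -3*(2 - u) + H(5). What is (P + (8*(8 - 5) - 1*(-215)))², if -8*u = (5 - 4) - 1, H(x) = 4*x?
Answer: 64009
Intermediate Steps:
u = 0 (u = -((5 - 4) - 1)/8 = -(1 - 1)/8 = -⅛*0 = 0)
P = 14 (P = -3*(2 - 1*0) + 4*5 = -3*(2 + 0) + 20 = -3*2 + 20 = -6 + 20 = 14)
(P + (8*(8 - 5) - 1*(-215)))² = (14 + (8*(8 - 5) - 1*(-215)))² = (14 + (8*3 + 215))² = (14 + (24 + 215))² = (14 + 239)² = 253² = 64009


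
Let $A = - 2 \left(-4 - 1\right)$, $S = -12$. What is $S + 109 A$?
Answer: $1078$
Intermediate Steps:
$A = 10$ ($A = \left(-2\right) \left(-5\right) = 10$)
$S + 109 A = -12 + 109 \cdot 10 = -12 + 1090 = 1078$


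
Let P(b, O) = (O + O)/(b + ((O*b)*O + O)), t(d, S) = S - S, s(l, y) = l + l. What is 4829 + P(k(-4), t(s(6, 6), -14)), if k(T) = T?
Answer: 4829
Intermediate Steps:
s(l, y) = 2*l
t(d, S) = 0
P(b, O) = 2*O/(O + b + b*O**2) (P(b, O) = (2*O)/(b + (b*O**2 + O)) = (2*O)/(b + (O + b*O**2)) = (2*O)/(O + b + b*O**2) = 2*O/(O + b + b*O**2))
4829 + P(k(-4), t(s(6, 6), -14)) = 4829 + 2*0/(0 - 4 - 4*0**2) = 4829 + 2*0/(0 - 4 - 4*0) = 4829 + 2*0/(0 - 4 + 0) = 4829 + 2*0/(-4) = 4829 + 2*0*(-1/4) = 4829 + 0 = 4829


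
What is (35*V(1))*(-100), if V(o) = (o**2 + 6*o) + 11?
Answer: -63000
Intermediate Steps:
V(o) = 11 + o**2 + 6*o
(35*V(1))*(-100) = (35*(11 + 1**2 + 6*1))*(-100) = (35*(11 + 1 + 6))*(-100) = (35*18)*(-100) = 630*(-100) = -63000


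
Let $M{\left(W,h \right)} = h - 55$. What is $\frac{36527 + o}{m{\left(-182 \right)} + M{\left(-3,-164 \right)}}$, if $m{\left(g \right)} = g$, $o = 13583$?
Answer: $- \frac{50110}{401} \approx -124.96$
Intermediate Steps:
$M{\left(W,h \right)} = -55 + h$
$\frac{36527 + o}{m{\left(-182 \right)} + M{\left(-3,-164 \right)}} = \frac{36527 + 13583}{-182 - 219} = \frac{50110}{-182 - 219} = \frac{50110}{-401} = 50110 \left(- \frac{1}{401}\right) = - \frac{50110}{401}$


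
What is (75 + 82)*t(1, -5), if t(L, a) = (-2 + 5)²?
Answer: 1413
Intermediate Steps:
t(L, a) = 9 (t(L, a) = 3² = 9)
(75 + 82)*t(1, -5) = (75 + 82)*9 = 157*9 = 1413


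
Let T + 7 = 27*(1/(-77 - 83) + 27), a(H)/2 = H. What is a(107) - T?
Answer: -81253/160 ≈ -507.83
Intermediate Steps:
a(H) = 2*H
T = 115493/160 (T = -7 + 27*(1/(-77 - 83) + 27) = -7 + 27*(1/(-160) + 27) = -7 + 27*(-1/160 + 27) = -7 + 27*(4319/160) = -7 + 116613/160 = 115493/160 ≈ 721.83)
a(107) - T = 2*107 - 1*115493/160 = 214 - 115493/160 = -81253/160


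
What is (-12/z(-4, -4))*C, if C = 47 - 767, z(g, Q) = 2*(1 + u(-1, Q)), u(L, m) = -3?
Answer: -2160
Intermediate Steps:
z(g, Q) = -4 (z(g, Q) = 2*(1 - 3) = 2*(-2) = -4)
C = -720
(-12/z(-4, -4))*C = -12/(-4)*(-720) = -12*(-1/4)*(-720) = 3*(-720) = -2160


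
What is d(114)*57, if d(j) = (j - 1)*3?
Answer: 19323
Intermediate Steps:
d(j) = -3 + 3*j (d(j) = (-1 + j)*3 = -3 + 3*j)
d(114)*57 = (-3 + 3*114)*57 = (-3 + 342)*57 = 339*57 = 19323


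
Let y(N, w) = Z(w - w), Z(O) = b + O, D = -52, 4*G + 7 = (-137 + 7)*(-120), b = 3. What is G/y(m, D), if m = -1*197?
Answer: 15593/12 ≈ 1299.4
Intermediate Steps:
G = 15593/4 (G = -7/4 + ((-137 + 7)*(-120))/4 = -7/4 + (-130*(-120))/4 = -7/4 + (¼)*15600 = -7/4 + 3900 = 15593/4 ≈ 3898.3)
m = -197
Z(O) = 3 + O
y(N, w) = 3 (y(N, w) = 3 + (w - w) = 3 + 0 = 3)
G/y(m, D) = (15593/4)/3 = (15593/4)*(⅓) = 15593/12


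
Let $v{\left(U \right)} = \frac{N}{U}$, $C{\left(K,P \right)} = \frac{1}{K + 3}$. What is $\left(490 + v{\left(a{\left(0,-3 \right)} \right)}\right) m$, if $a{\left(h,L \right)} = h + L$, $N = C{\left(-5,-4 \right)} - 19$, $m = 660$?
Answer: $327690$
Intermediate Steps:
$C{\left(K,P \right)} = \frac{1}{3 + K}$
$N = - \frac{39}{2}$ ($N = \frac{1}{3 - 5} - 19 = \frac{1}{-2} - 19 = - \frac{1}{2} - 19 = - \frac{39}{2} \approx -19.5$)
$a{\left(h,L \right)} = L + h$
$v{\left(U \right)} = - \frac{39}{2 U}$
$\left(490 + v{\left(a{\left(0,-3 \right)} \right)}\right) m = \left(490 - \frac{39}{2 \left(-3 + 0\right)}\right) 660 = \left(490 - \frac{39}{2 \left(-3\right)}\right) 660 = \left(490 - - \frac{13}{2}\right) 660 = \left(490 + \frac{13}{2}\right) 660 = \frac{993}{2} \cdot 660 = 327690$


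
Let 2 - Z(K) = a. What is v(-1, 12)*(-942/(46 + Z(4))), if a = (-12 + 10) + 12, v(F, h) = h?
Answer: -5652/19 ≈ -297.47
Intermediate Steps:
a = 10 (a = -2 + 12 = 10)
Z(K) = -8 (Z(K) = 2 - 1*10 = 2 - 10 = -8)
v(-1, 12)*(-942/(46 + Z(4))) = 12*(-942/(46 - 8)) = 12*(-942/38) = 12*(-942*1/38) = 12*(-471/19) = -5652/19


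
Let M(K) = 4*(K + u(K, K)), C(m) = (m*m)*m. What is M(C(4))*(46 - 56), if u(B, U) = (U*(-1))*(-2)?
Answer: -7680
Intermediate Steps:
u(B, U) = 2*U (u(B, U) = -U*(-2) = 2*U)
C(m) = m³ (C(m) = m²*m = m³)
M(K) = 12*K (M(K) = 4*(K + 2*K) = 4*(3*K) = 12*K)
M(C(4))*(46 - 56) = (12*4³)*(46 - 56) = (12*64)*(-10) = 768*(-10) = -7680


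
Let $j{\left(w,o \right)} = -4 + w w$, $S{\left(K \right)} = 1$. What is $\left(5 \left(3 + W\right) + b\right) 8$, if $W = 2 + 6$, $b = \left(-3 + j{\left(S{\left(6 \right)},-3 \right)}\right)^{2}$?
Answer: $728$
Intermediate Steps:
$j{\left(w,o \right)} = -4 + w^{2}$
$b = 36$ ($b = \left(-3 - \left(4 - 1^{2}\right)\right)^{2} = \left(-3 + \left(-4 + 1\right)\right)^{2} = \left(-3 - 3\right)^{2} = \left(-6\right)^{2} = 36$)
$W = 8$
$\left(5 \left(3 + W\right) + b\right) 8 = \left(5 \left(3 + 8\right) + 36\right) 8 = \left(5 \cdot 11 + 36\right) 8 = \left(55 + 36\right) 8 = 91 \cdot 8 = 728$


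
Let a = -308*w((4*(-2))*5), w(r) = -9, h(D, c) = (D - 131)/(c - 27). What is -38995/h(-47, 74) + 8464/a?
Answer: 1270482793/123354 ≈ 10299.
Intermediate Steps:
h(D, c) = (-131 + D)/(-27 + c)
a = 2772 (a = -308*(-9) = 2772)
-38995/h(-47, 74) + 8464/a = -38995*(-27 + 74)/(-131 - 47) + 8464/2772 = -38995/(-178/47) + 8464*(1/2772) = -38995/((1/47)*(-178)) + 2116/693 = -38995/(-178/47) + 2116/693 = -38995*(-47/178) + 2116/693 = 1832765/178 + 2116/693 = 1270482793/123354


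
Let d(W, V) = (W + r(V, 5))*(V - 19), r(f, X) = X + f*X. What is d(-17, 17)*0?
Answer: 0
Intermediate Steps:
r(f, X) = X + X*f
d(W, V) = (-19 + V)*(5 + W + 5*V) (d(W, V) = (W + 5*(1 + V))*(V - 19) = (W + (5 + 5*V))*(-19 + V) = (5 + W + 5*V)*(-19 + V) = (-19 + V)*(5 + W + 5*V))
d(-17, 17)*0 = (-95 - 90*17 - 19*(-17) + 5*17**2 + 17*(-17))*0 = (-95 - 1530 + 323 + 5*289 - 289)*0 = (-95 - 1530 + 323 + 1445 - 289)*0 = -146*0 = 0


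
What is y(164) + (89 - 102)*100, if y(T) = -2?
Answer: -1302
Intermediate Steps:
y(164) + (89 - 102)*100 = -2 + (89 - 102)*100 = -2 - 13*100 = -2 - 1300 = -1302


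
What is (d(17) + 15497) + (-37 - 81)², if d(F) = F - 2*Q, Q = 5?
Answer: 29428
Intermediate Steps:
d(F) = -10 + F (d(F) = F - 2*5 = F - 10 = -10 + F)
(d(17) + 15497) + (-37 - 81)² = ((-10 + 17) + 15497) + (-37 - 81)² = (7 + 15497) + (-118)² = 15504 + 13924 = 29428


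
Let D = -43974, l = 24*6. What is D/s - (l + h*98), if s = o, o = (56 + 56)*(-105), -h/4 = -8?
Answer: -917353/280 ≈ -3276.3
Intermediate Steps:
l = 144
h = 32 (h = -4*(-8) = 32)
o = -11760 (o = 112*(-105) = -11760)
s = -11760
D/s - (l + h*98) = -43974/(-11760) - (144 + 32*98) = -43974*(-1/11760) - (144 + 3136) = 1047/280 - 1*3280 = 1047/280 - 3280 = -917353/280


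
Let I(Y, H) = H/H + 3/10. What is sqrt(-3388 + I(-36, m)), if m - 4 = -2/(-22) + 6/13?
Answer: 3*I*sqrt(37630)/10 ≈ 58.195*I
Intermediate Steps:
m = 651/143 (m = 4 + (-2/(-22) + 6/13) = 4 + (-2*(-1/22) + 6*(1/13)) = 4 + (1/11 + 6/13) = 4 + 79/143 = 651/143 ≈ 4.5524)
I(Y, H) = 13/10 (I(Y, H) = 1 + 3*(1/10) = 1 + 3/10 = 13/10)
sqrt(-3388 + I(-36, m)) = sqrt(-3388 + 13/10) = sqrt(-33867/10) = 3*I*sqrt(37630)/10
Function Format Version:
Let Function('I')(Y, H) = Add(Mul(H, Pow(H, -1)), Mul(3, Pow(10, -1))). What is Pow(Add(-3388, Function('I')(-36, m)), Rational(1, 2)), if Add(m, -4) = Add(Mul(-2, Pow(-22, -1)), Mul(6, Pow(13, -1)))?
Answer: Mul(Rational(3, 10), I, Pow(37630, Rational(1, 2))) ≈ Mul(58.195, I)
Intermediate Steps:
m = Rational(651, 143) (m = Add(4, Add(Mul(-2, Pow(-22, -1)), Mul(6, Pow(13, -1)))) = Add(4, Add(Mul(-2, Rational(-1, 22)), Mul(6, Rational(1, 13)))) = Add(4, Add(Rational(1, 11), Rational(6, 13))) = Add(4, Rational(79, 143)) = Rational(651, 143) ≈ 4.5524)
Function('I')(Y, H) = Rational(13, 10) (Function('I')(Y, H) = Add(1, Mul(3, Rational(1, 10))) = Add(1, Rational(3, 10)) = Rational(13, 10))
Pow(Add(-3388, Function('I')(-36, m)), Rational(1, 2)) = Pow(Add(-3388, Rational(13, 10)), Rational(1, 2)) = Pow(Rational(-33867, 10), Rational(1, 2)) = Mul(Rational(3, 10), I, Pow(37630, Rational(1, 2)))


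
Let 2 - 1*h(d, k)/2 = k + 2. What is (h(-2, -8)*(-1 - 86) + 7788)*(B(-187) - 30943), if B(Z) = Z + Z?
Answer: -200303532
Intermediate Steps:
h(d, k) = -2*k (h(d, k) = 4 - 2*(k + 2) = 4 - 2*(2 + k) = 4 + (-4 - 2*k) = -2*k)
B(Z) = 2*Z
(h(-2, -8)*(-1 - 86) + 7788)*(B(-187) - 30943) = ((-2*(-8))*(-1 - 86) + 7788)*(2*(-187) - 30943) = (16*(-87) + 7788)*(-374 - 30943) = (-1392 + 7788)*(-31317) = 6396*(-31317) = -200303532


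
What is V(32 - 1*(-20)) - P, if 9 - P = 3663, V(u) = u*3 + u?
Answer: 3862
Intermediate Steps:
V(u) = 4*u (V(u) = 3*u + u = 4*u)
P = -3654 (P = 9 - 1*3663 = 9 - 3663 = -3654)
V(32 - 1*(-20)) - P = 4*(32 - 1*(-20)) - 1*(-3654) = 4*(32 + 20) + 3654 = 4*52 + 3654 = 208 + 3654 = 3862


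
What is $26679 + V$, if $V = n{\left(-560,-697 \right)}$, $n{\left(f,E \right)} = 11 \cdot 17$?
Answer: $26866$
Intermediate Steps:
$n{\left(f,E \right)} = 187$
$V = 187$
$26679 + V = 26679 + 187 = 26866$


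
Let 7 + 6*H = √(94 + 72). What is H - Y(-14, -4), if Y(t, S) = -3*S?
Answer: -79/6 + √166/6 ≈ -11.019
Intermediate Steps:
H = -7/6 + √166/6 (H = -7/6 + √(94 + 72)/6 = -7/6 + √166/6 ≈ 0.98068)
H - Y(-14, -4) = (-7/6 + √166/6) - (-3)*(-4) = (-7/6 + √166/6) - 1*12 = (-7/6 + √166/6) - 12 = -79/6 + √166/6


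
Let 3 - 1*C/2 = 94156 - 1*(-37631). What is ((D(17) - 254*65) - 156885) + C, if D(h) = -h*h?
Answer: -437252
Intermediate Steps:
D(h) = -h²
C = -263568 (C = 6 - 2*(94156 - 1*(-37631)) = 6 - 2*(94156 + 37631) = 6 - 2*131787 = 6 - 263574 = -263568)
((D(17) - 254*65) - 156885) + C = ((-1*17² - 254*65) - 156885) - 263568 = ((-1*289 - 16510) - 156885) - 263568 = ((-289 - 16510) - 156885) - 263568 = (-16799 - 156885) - 263568 = -173684 - 263568 = -437252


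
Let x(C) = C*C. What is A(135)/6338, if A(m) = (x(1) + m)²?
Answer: 9248/3169 ≈ 2.9183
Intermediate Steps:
x(C) = C²
A(m) = (1 + m)² (A(m) = (1² + m)² = (1 + m)²)
A(135)/6338 = (1 + 135)²/6338 = 136²*(1/6338) = 18496*(1/6338) = 9248/3169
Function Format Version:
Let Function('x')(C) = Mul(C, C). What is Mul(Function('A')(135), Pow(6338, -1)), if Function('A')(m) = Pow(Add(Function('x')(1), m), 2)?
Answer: Rational(9248, 3169) ≈ 2.9183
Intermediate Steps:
Function('x')(C) = Pow(C, 2)
Function('A')(m) = Pow(Add(1, m), 2) (Function('A')(m) = Pow(Add(Pow(1, 2), m), 2) = Pow(Add(1, m), 2))
Mul(Function('A')(135), Pow(6338, -1)) = Mul(Pow(Add(1, 135), 2), Pow(6338, -1)) = Mul(Pow(136, 2), Rational(1, 6338)) = Mul(18496, Rational(1, 6338)) = Rational(9248, 3169)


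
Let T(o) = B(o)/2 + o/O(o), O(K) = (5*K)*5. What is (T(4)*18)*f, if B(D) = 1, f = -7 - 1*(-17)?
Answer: 486/5 ≈ 97.200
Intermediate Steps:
f = 10 (f = -7 + 17 = 10)
O(K) = 25*K
T(o) = 27/50 (T(o) = 1/2 + o/((25*o)) = 1*(1/2) + o*(1/(25*o)) = 1/2 + 1/25 = 27/50)
(T(4)*18)*f = ((27/50)*18)*10 = (243/25)*10 = 486/5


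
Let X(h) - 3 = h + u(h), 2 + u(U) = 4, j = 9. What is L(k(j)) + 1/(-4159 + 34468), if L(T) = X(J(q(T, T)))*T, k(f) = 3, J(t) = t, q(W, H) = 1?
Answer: 545563/30309 ≈ 18.000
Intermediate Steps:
u(U) = 2 (u(U) = -2 + 4 = 2)
X(h) = 5 + h (X(h) = 3 + (h + 2) = 3 + (2 + h) = 5 + h)
L(T) = 6*T (L(T) = (5 + 1)*T = 6*T)
L(k(j)) + 1/(-4159 + 34468) = 6*3 + 1/(-4159 + 34468) = 18 + 1/30309 = 545563/30309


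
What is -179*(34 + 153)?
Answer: -33473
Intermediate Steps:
-179*(34 + 153) = -179*187 = -33473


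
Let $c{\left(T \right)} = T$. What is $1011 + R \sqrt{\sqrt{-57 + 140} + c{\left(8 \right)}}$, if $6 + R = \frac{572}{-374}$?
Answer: $1011 - \frac{128 \sqrt{8 + \sqrt{83}}}{17} \approx 979.85$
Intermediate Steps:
$R = - \frac{128}{17}$ ($R = -6 + \frac{572}{-374} = -6 + 572 \left(- \frac{1}{374}\right) = -6 - \frac{26}{17} = - \frac{128}{17} \approx -7.5294$)
$1011 + R \sqrt{\sqrt{-57 + 140} + c{\left(8 \right)}} = 1011 - \frac{128 \sqrt{\sqrt{-57 + 140} + 8}}{17} = 1011 - \frac{128 \sqrt{\sqrt{83} + 8}}{17} = 1011 - \frac{128 \sqrt{8 + \sqrt{83}}}{17}$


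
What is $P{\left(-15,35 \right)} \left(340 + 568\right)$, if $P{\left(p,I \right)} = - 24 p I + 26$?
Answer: $11464408$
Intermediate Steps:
$P{\left(p,I \right)} = 26 - 24 I p$ ($P{\left(p,I \right)} = - 24 I p + 26 = 26 - 24 I p$)
$P{\left(-15,35 \right)} \left(340 + 568\right) = \left(26 - 840 \left(-15\right)\right) \left(340 + 568\right) = \left(26 + 12600\right) 908 = 12626 \cdot 908 = 11464408$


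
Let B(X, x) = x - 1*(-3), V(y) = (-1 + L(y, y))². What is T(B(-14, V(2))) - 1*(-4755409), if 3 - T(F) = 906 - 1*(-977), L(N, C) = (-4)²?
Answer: 4753529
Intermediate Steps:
L(N, C) = 16
V(y) = 225 (V(y) = (-1 + 16)² = 15² = 225)
B(X, x) = 3 + x (B(X, x) = x + 3 = 3 + x)
T(F) = -1880 (T(F) = 3 - (906 - 1*(-977)) = 3 - (906 + 977) = 3 - 1*1883 = 3 - 1883 = -1880)
T(B(-14, V(2))) - 1*(-4755409) = -1880 - 1*(-4755409) = -1880 + 4755409 = 4753529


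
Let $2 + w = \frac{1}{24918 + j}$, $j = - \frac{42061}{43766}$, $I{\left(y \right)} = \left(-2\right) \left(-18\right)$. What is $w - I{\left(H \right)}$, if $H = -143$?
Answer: $- \frac{41439683060}{1090519127} \approx -38.0$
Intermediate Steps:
$I{\left(y \right)} = 36$
$j = - \frac{42061}{43766}$ ($j = \left(-42061\right) \frac{1}{43766} = - \frac{42061}{43766} \approx -0.96104$)
$w = - \frac{2180994488}{1090519127}$ ($w = -2 + \frac{1}{24918 - \frac{42061}{43766}} = -2 + \frac{1}{\frac{1090519127}{43766}} = -2 + \frac{43766}{1090519127} = - \frac{2180994488}{1090519127} \approx -2.0$)
$w - I{\left(H \right)} = - \frac{2180994488}{1090519127} - 36 = - \frac{41439683060}{1090519127}$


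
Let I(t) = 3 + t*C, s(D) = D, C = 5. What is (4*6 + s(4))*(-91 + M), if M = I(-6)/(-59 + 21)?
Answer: -48034/19 ≈ -2528.1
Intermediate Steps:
I(t) = 3 + 5*t (I(t) = 3 + t*5 = 3 + 5*t)
M = 27/38 (M = (3 + 5*(-6))/(-59 + 21) = (3 - 30)/(-38) = -27*(-1/38) = 27/38 ≈ 0.71053)
(4*6 + s(4))*(-91 + M) = (4*6 + 4)*(-91 + 27/38) = (24 + 4)*(-3431/38) = 28*(-3431/38) = -48034/19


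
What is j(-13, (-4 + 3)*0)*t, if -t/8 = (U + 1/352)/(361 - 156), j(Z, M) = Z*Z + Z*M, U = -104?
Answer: 6186583/9020 ≈ 685.87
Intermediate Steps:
j(Z, M) = Z**2 + M*Z
t = 36607/9020 (t = -8*(-104 + 1/352)/(361 - 156) = -8*(-104 + 1/352)/205 = -(-36607)/(44*205) = -8*(-36607/72160) = 36607/9020 ≈ 4.0584)
j(-13, (-4 + 3)*0)*t = -13*((-4 + 3)*0 - 13)*(36607/9020) = -13*(-1*0 - 13)*(36607/9020) = -13*(0 - 13)*(36607/9020) = -13*(-13)*(36607/9020) = 169*(36607/9020) = 6186583/9020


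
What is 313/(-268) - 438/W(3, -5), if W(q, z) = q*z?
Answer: 37563/1340 ≈ 28.032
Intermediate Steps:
313/(-268) - 438/W(3, -5) = 313/(-268) - 438/(3*(-5)) = 313*(-1/268) - 438/(-15) = -313/268 - 438*(-1/15) = -313/268 + 146/5 = 37563/1340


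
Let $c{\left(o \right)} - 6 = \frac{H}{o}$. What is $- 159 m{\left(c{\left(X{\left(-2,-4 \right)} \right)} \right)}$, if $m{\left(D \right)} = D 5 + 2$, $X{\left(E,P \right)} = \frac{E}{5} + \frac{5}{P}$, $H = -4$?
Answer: $- \frac{77168}{11} \approx -7015.3$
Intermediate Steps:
$X{\left(E,P \right)} = \frac{5}{P} + \frac{E}{5}$ ($X{\left(E,P \right)} = E \frac{1}{5} + \frac{5}{P} = \frac{E}{5} + \frac{5}{P} = \frac{5}{P} + \frac{E}{5}$)
$c{\left(o \right)} = 6 - \frac{4}{o}$
$m{\left(D \right)} = 2 + 5 D$ ($m{\left(D \right)} = 5 D + 2 = 2 + 5 D$)
$- 159 m{\left(c{\left(X{\left(-2,-4 \right)} \right)} \right)} = - 159 \left(2 + 5 \left(6 - \frac{4}{\frac{5}{-4} + \frac{1}{5} \left(-2\right)}\right)\right) = - 159 \left(2 + 5 \left(6 - \frac{4}{5 \left(- \frac{1}{4}\right) - \frac{2}{5}}\right)\right) = - 159 \left(2 + 5 \left(6 - \frac{4}{- \frac{5}{4} - \frac{2}{5}}\right)\right) = - 159 \left(2 + 5 \left(6 - \frac{4}{- \frac{33}{20}}\right)\right) = - 159 \left(2 + 5 \left(6 - - \frac{80}{33}\right)\right) = - 159 \left(2 + 5 \left(6 + \frac{80}{33}\right)\right) = - 159 \left(2 + 5 \cdot \frac{278}{33}\right) = - 159 \left(2 + \frac{1390}{33}\right) = \left(-159\right) \frac{1456}{33} = - \frac{77168}{11}$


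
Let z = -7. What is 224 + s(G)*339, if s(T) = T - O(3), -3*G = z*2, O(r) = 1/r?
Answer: 1693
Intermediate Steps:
G = 14/3 (G = -(-7)*2/3 = -1/3*(-14) = 14/3 ≈ 4.6667)
s(T) = -1/3 + T (s(T) = T - 1/3 = -1/3 + T)
224 + s(G)*339 = 224 + (-1/3 + 14/3)*339 = 224 + (13/3)*339 = 224 + 1469 = 1693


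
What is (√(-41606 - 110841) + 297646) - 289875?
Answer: 7771 + I*√152447 ≈ 7771.0 + 390.44*I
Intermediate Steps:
(√(-41606 - 110841) + 297646) - 289875 = (√(-152447) + 297646) - 289875 = (I*√152447 + 297646) - 289875 = (297646 + I*√152447) - 289875 = 7771 + I*√152447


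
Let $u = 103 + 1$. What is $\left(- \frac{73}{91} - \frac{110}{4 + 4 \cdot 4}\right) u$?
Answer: $- \frac{4588}{7} \approx -655.43$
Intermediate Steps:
$u = 104$
$\left(- \frac{73}{91} - \frac{110}{4 + 4 \cdot 4}\right) u = \left(- \frac{73}{91} - \frac{110}{4 + 4 \cdot 4}\right) 104 = \left(\left(-73\right) \frac{1}{91} - \frac{110}{4 + 16}\right) 104 = \left(- \frac{73}{91} - \frac{110}{20}\right) 104 = \left(- \frac{73}{91} - \frac{11}{2}\right) 104 = \left(- \frac{1147}{182}\right) 104 = - \frac{4588}{7}$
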